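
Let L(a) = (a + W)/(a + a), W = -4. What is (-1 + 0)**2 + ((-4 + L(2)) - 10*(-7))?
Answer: 133/2 ≈ 66.500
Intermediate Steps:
L(a) = (-4 + a)/(2*a) (L(a) = (a - 4)/(a + a) = (-4 + a)/((2*a)) = (-4 + a)*(1/(2*a)) = (-4 + a)/(2*a))
(-1 + 0)**2 + ((-4 + L(2)) - 10*(-7)) = (-1 + 0)**2 + ((-4 + (1/2)*(-4 + 2)/2) - 10*(-7)) = (-1)**2 + ((-4 + (1/2)*(1/2)*(-2)) + 70) = 1 + ((-4 - 1/2) + 70) = 1 + (-9/2 + 70) = 1 + 131/2 = 133/2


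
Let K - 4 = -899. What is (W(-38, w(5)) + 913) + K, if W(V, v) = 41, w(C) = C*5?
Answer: 59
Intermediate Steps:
K = -895 (K = 4 - 899 = -895)
w(C) = 5*C
(W(-38, w(5)) + 913) + K = (41 + 913) - 895 = 954 - 895 = 59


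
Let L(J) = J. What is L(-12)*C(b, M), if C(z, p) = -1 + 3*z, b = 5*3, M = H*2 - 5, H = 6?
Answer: -528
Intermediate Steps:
M = 7 (M = 6*2 - 5 = 12 - 5 = 7)
b = 15
L(-12)*C(b, M) = -12*(-1 + 3*15) = -12*(-1 + 45) = -12*44 = -528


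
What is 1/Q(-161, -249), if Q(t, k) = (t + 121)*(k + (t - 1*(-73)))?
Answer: 1/13480 ≈ 7.4184e-5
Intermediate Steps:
Q(t, k) = (121 + t)*(73 + k + t) (Q(t, k) = (121 + t)*(k + (t + 73)) = (121 + t)*(k + (73 + t)) = (121 + t)*(73 + k + t))
1/Q(-161, -249) = 1/(8833 + (-161)² + 121*(-249) + 194*(-161) - 249*(-161)) = 1/(8833 + 25921 - 30129 - 31234 + 40089) = 1/13480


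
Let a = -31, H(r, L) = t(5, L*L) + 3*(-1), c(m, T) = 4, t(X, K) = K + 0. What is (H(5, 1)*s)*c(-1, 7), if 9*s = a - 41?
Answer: 64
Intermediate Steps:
t(X, K) = K
H(r, L) = -3 + L**2 (H(r, L) = L*L + 3*(-1) = L**2 - 3 = -3 + L**2)
s = -8 (s = (-31 - 41)/9 = (1/9)*(-72) = -8)
(H(5, 1)*s)*c(-1, 7) = ((-3 + 1**2)*(-8))*4 = ((-3 + 1)*(-8))*4 = -2*(-8)*4 = 16*4 = 64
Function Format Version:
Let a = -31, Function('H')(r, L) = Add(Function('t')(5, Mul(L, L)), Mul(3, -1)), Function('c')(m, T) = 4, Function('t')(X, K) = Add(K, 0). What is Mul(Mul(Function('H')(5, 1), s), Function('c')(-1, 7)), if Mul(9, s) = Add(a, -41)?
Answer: 64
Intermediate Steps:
Function('t')(X, K) = K
Function('H')(r, L) = Add(-3, Pow(L, 2)) (Function('H')(r, L) = Add(Mul(L, L), Mul(3, -1)) = Add(Pow(L, 2), -3) = Add(-3, Pow(L, 2)))
s = -8 (s = Mul(Rational(1, 9), Add(-31, -41)) = Mul(Rational(1, 9), -72) = -8)
Mul(Mul(Function('H')(5, 1), s), Function('c')(-1, 7)) = Mul(Mul(Add(-3, Pow(1, 2)), -8), 4) = Mul(Mul(Add(-3, 1), -8), 4) = Mul(Mul(-2, -8), 4) = Mul(16, 4) = 64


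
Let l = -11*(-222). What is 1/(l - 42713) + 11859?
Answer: 477573788/40271 ≈ 11859.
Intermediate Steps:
l = 2442
1/(l - 42713) + 11859 = 1/(2442 - 42713) + 11859 = 1/(-40271) + 11859 = -1/40271 + 11859 = 477573788/40271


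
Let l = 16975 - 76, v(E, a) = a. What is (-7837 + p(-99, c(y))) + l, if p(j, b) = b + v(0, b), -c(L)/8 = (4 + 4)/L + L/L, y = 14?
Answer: 63258/7 ≈ 9036.9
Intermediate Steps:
l = 16899
c(L) = -8 - 64/L (c(L) = -8*((4 + 4)/L + L/L) = -8*(8/L + 1) = -8*(1 + 8/L) = -8 - 64/L)
p(j, b) = 2*b (p(j, b) = b + b = 2*b)
(-7837 + p(-99, c(y))) + l = (-7837 + 2*(-8 - 64/14)) + 16899 = (-7837 + 2*(-8 - 64*1/14)) + 16899 = (-7837 + 2*(-8 - 32/7)) + 16899 = (-7837 + 2*(-88/7)) + 16899 = (-7837 - 176/7) + 16899 = -55035/7 + 16899 = 63258/7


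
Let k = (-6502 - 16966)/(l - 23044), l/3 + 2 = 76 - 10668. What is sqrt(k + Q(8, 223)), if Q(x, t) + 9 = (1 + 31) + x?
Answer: sqrt(23617313781)/27413 ≈ 5.6061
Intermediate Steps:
Q(x, t) = 23 + x (Q(x, t) = -9 + ((1 + 31) + x) = -9 + (32 + x) = 23 + x)
l = -31782 (l = -6 + 3*(76 - 10668) = -6 + 3*(-10592) = -6 - 31776 = -31782)
k = 11734/27413 (k = (-6502 - 16966)/(-31782 - 23044) = -23468/(-54826) = -23468*(-1/54826) = 11734/27413 ≈ 0.42805)
sqrt(k + Q(8, 223)) = sqrt(11734/27413 + (23 + 8)) = sqrt(11734/27413 + 31) = sqrt(861537/27413) = sqrt(23617313781)/27413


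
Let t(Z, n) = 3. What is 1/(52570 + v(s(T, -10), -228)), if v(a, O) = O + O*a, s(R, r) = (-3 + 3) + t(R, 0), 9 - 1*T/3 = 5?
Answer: 1/51658 ≈ 1.9358e-5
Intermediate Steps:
T = 12 (T = 27 - 3*5 = 27 - 15 = 12)
s(R, r) = 3 (s(R, r) = (-3 + 3) + 3 = 0 + 3 = 3)
1/(52570 + v(s(T, -10), -228)) = 1/(52570 - 228*(1 + 3)) = 1/(52570 - 228*4) = 1/(52570 - 912) = 1/51658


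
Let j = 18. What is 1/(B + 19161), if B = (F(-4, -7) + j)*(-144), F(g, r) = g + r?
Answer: 1/18153 ≈ 5.5087e-5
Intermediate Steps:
B = -1008 (B = ((-4 - 7) + 18)*(-144) = (-11 + 18)*(-144) = 7*(-144) = -1008)
1/(B + 19161) = 1/(-1008 + 19161) = 1/18153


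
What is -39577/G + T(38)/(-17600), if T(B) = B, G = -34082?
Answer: 173815021/149960800 ≈ 1.1591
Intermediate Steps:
-39577/G + T(38)/(-17600) = -39577/(-34082) + 38/(-17600) = -39577*(-1/34082) + 38*(-1/17600) = 39577/34082 - 19/8800 = 173815021/149960800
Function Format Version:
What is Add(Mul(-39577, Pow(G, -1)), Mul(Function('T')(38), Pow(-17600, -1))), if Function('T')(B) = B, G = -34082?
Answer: Rational(173815021, 149960800) ≈ 1.1591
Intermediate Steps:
Add(Mul(-39577, Pow(G, -1)), Mul(Function('T')(38), Pow(-17600, -1))) = Add(Mul(-39577, Pow(-34082, -1)), Mul(38, Pow(-17600, -1))) = Add(Mul(-39577, Rational(-1, 34082)), Mul(38, Rational(-1, 17600))) = Add(Rational(39577, 34082), Rational(-19, 8800)) = Rational(173815021, 149960800)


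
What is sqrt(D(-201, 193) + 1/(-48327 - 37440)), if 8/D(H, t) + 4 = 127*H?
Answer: I*sqrt(106437369399)/18096837 ≈ 0.018028*I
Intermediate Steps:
D(H, t) = 8/(-4 + 127*H)
sqrt(D(-201, 193) + 1/(-48327 - 37440)) = sqrt(8/(-4 + 127*(-201)) + 1/(-48327 - 37440)) = sqrt(8/(-4 - 25527) + 1/(-85767)) = sqrt(8/(-25531) - 1/85767) = sqrt(8*(-1/25531) - 1/85767) = sqrt(-8/25531 - 1/85767) = sqrt(-64697/199065207) = I*sqrt(106437369399)/18096837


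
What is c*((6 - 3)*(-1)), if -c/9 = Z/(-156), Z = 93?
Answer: -837/52 ≈ -16.096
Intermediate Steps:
c = 279/52 (c = -837/(-156) = -837*(-1)/156 = -9*(-31/52) = 279/52 ≈ 5.3654)
c*((6 - 3)*(-1)) = 279*((6 - 3)*(-1))/52 = 279*(3*(-1))/52 = (279/52)*(-3) = -837/52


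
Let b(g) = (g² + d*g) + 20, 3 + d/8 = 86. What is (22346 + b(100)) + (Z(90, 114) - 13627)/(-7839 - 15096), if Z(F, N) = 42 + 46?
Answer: 755070583/7645 ≈ 98767.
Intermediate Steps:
d = 664 (d = -24 + 8*86 = -24 + 688 = 664)
Z(F, N) = 88
b(g) = 20 + g² + 664*g (b(g) = (g² + 664*g) + 20 = 20 + g² + 664*g)
(22346 + b(100)) + (Z(90, 114) - 13627)/(-7839 - 15096) = (22346 + (20 + 100² + 664*100)) + (88 - 13627)/(-7839 - 15096) = (22346 + (20 + 10000 + 66400)) - 13539/(-22935) = (22346 + 76420) - 13539*(-1/22935) = 98766 + 4513/7645 = 755070583/7645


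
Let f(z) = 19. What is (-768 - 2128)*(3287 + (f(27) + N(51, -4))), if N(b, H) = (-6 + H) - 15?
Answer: -9501776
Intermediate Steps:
N(b, H) = -21 + H
(-768 - 2128)*(3287 + (f(27) + N(51, -4))) = (-768 - 2128)*(3287 + (19 + (-21 - 4))) = -2896*(3287 + (19 - 25)) = -2896*(3287 - 6) = -2896*3281 = -9501776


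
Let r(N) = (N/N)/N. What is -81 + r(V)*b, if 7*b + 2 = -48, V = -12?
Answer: -3377/42 ≈ -80.405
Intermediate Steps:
b = -50/7 (b = -2/7 + (⅐)*(-48) = -2/7 - 48/7 = -50/7 ≈ -7.1429)
r(N) = 1/N
-81 + r(V)*b = -81 - 50/7/(-12) = -81 - 1/12*(-50/7) = -81 + 25/42 = -3377/42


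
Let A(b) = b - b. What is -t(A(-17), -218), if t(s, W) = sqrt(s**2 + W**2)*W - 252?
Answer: 47776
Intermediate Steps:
A(b) = 0
t(s, W) = -252 + W*sqrt(W**2 + s**2) (t(s, W) = sqrt(W**2 + s**2)*W - 252 = W*sqrt(W**2 + s**2) - 252 = -252 + W*sqrt(W**2 + s**2))
-t(A(-17), -218) = -(-252 - 218*sqrt((-218)**2 + 0**2)) = -(-252 - 218*sqrt(47524 + 0)) = -(-252 - 218*sqrt(47524)) = -(-252 - 218*218) = -(-252 - 47524) = -1*(-47776) = 47776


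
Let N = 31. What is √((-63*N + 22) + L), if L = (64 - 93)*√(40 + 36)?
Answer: √(-1931 - 58*√19) ≈ 46.731*I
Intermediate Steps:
L = -58*√19 ≈ -252.82
√((-63*N + 22) + L) = √((-63*31 + 22) - 58*√19) = √((-1953 + 22) - 58*√19) = √(-1931 - 58*√19)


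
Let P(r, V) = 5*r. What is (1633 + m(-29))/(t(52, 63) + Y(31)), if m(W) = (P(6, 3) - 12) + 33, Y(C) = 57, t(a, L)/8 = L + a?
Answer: 1684/977 ≈ 1.7236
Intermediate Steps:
t(a, L) = 8*L + 8*a (t(a, L) = 8*(L + a) = 8*L + 8*a)
m(W) = 51 (m(W) = (5*6 - 12) + 33 = (30 - 12) + 33 = 18 + 33 = 51)
(1633 + m(-29))/(t(52, 63) + Y(31)) = (1633 + 51)/((8*63 + 8*52) + 57) = 1684/((504 + 416) + 57) = 1684/(920 + 57) = 1684/977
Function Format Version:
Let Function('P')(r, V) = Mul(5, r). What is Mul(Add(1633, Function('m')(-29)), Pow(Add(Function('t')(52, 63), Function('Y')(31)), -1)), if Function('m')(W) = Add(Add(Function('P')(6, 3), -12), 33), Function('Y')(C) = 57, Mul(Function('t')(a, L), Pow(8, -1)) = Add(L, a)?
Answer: Rational(1684, 977) ≈ 1.7236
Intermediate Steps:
Function('t')(a, L) = Add(Mul(8, L), Mul(8, a)) (Function('t')(a, L) = Mul(8, Add(L, a)) = Add(Mul(8, L), Mul(8, a)))
Function('m')(W) = 51 (Function('m')(W) = Add(Add(Mul(5, 6), -12), 33) = Add(Add(30, -12), 33) = Add(18, 33) = 51)
Mul(Add(1633, Function('m')(-29)), Pow(Add(Function('t')(52, 63), Function('Y')(31)), -1)) = Mul(Add(1633, 51), Pow(Add(Add(Mul(8, 63), Mul(8, 52)), 57), -1)) = Mul(1684, Pow(Add(Add(504, 416), 57), -1)) = Mul(1684, Pow(Add(920, 57), -1)) = Mul(1684, Pow(977, -1)) = Mul(1684, Rational(1, 977)) = Rational(1684, 977)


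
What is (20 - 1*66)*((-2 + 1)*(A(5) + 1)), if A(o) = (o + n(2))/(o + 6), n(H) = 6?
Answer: 92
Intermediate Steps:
A(o) = 1 (A(o) = (o + 6)/(o + 6) = (6 + o)/(6 + o) = 1)
(20 - 1*66)*((-2 + 1)*(A(5) + 1)) = (20 - 1*66)*((-2 + 1)*(1 + 1)) = (20 - 66)*(-1*2) = -46*(-2) = 92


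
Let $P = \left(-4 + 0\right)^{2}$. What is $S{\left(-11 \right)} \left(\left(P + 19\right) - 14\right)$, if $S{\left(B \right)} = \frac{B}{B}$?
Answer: $21$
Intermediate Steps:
$P = 16$ ($P = \left(-4\right)^{2} = 16$)
$S{\left(B \right)} = 1$
$S{\left(-11 \right)} \left(\left(P + 19\right) - 14\right) = 1 \left(\left(16 + 19\right) - 14\right) = 1 \left(35 - 14\right) = 1 \cdot 21 = 21$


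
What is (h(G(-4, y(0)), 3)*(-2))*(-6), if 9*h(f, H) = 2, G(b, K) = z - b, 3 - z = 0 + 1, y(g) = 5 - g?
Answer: 8/3 ≈ 2.6667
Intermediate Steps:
z = 2 (z = 3 - (0 + 1) = 3 - 1*1 = 3 - 1 = 2)
G(b, K) = 2 - b
h(f, H) = 2/9 (h(f, H) = (1/9)*2 = 2/9)
(h(G(-4, y(0)), 3)*(-2))*(-6) = ((2/9)*(-2))*(-6) = -4/9*(-6) = 8/3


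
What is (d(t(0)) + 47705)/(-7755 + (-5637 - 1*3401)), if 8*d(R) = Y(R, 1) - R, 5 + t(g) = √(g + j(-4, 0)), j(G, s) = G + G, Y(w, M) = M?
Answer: -190823/67172 + I*√2/67172 ≈ -2.8408 + 2.1054e-5*I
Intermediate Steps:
j(G, s) = 2*G
t(g) = -5 + √(-8 + g) (t(g) = -5 + √(g + 2*(-4)) = -5 + √(g - 8) = -5 + √(-8 + g))
d(R) = ⅛ - R/8 (d(R) = (1 - R)/8 = ⅛ - R/8)
(d(t(0)) + 47705)/(-7755 + (-5637 - 1*3401)) = ((⅛ - (-5 + √(-8 + 0))/8) + 47705)/(-7755 + (-5637 - 1*3401)) = ((⅛ - (-5 + √(-8))/8) + 47705)/(-7755 + (-5637 - 3401)) = ((⅛ - (-5 + 2*I*√2)/8) + 47705)/(-7755 - 9038) = ((⅛ + (5/8 - I*√2/4)) + 47705)/(-16793) = ((¾ - I*√2/4) + 47705)*(-1/16793) = (190823/4 - I*√2/4)*(-1/16793) = -190823/67172 + I*√2/67172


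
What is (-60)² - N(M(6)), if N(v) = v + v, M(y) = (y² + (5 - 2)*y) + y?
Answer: 3480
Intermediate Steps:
M(y) = y² + 4*y (M(y) = (y² + 3*y) + y = y² + 4*y)
N(v) = 2*v
(-60)² - N(M(6)) = (-60)² - 2*6*(4 + 6) = 3600 - 2*6*10 = 3600 - 2*60 = 3600 - 1*120 = 3600 - 120 = 3480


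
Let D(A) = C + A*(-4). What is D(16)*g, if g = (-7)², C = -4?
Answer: -3332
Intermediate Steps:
g = 49
D(A) = -4 - 4*A (D(A) = -4 + A*(-4) = -4 - 4*A)
D(16)*g = (-4 - 4*16)*49 = (-4 - 64)*49 = -68*49 = -3332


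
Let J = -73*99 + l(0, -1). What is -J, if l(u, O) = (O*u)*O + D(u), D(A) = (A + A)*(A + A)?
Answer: 7227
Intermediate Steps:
D(A) = 4*A² (D(A) = (2*A)*(2*A) = 4*A²)
l(u, O) = 4*u² + u*O² (l(u, O) = (O*u)*O + 4*u² = u*O² + 4*u² = 4*u² + u*O²)
J = -7227 (J = -73*99 + 0*((-1)² + 4*0) = -7227 + 0*(1 + 0) = -7227 + 0*1 = -7227 + 0 = -7227)
-J = -1*(-7227) = 7227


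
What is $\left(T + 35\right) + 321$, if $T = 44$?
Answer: $400$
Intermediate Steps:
$\left(T + 35\right) + 321 = \left(44 + 35\right) + 321 = 79 + 321 = 400$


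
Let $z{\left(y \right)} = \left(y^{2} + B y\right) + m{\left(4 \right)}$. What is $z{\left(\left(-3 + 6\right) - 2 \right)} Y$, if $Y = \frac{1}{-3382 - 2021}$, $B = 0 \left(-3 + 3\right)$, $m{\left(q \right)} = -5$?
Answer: $\frac{4}{5403} \approx 0.00074033$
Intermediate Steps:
$B = 0$ ($B = 0 \cdot 0 = 0$)
$Y = - \frac{1}{5403}$ ($Y = \frac{1}{-5403} = - \frac{1}{5403} \approx -0.00018508$)
$z{\left(y \right)} = -5 + y^{2}$ ($z{\left(y \right)} = \left(y^{2} + 0 y\right) - 5 = \left(y^{2} + 0\right) - 5 = y^{2} - 5 = -5 + y^{2}$)
$z{\left(\left(-3 + 6\right) - 2 \right)} Y = \left(-5 + \left(\left(-3 + 6\right) - 2\right)^{2}\right) \left(- \frac{1}{5403}\right) = \left(-5 + \left(3 - 2\right)^{2}\right) \left(- \frac{1}{5403}\right) = \left(-5 + 1^{2}\right) \left(- \frac{1}{5403}\right) = \left(-5 + 1\right) \left(- \frac{1}{5403}\right) = \left(-4\right) \left(- \frac{1}{5403}\right) = \frac{4}{5403}$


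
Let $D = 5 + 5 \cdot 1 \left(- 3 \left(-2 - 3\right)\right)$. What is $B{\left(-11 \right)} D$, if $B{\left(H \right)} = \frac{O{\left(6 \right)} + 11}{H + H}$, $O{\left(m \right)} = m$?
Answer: $- \frac{680}{11} \approx -61.818$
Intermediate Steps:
$D = 80$ ($D = 5 + 5 \left(\left(-3\right) \left(-5\right)\right) = 5 + 5 \cdot 15 = 5 + 75 = 80$)
$B{\left(H \right)} = \frac{17}{2 H}$ ($B{\left(H \right)} = \frac{6 + 11}{H + H} = \frac{17}{2 H}$)
$B{\left(-11 \right)} D = \frac{17}{2 \left(-11\right)} 80 = \frac{17}{2} \left(- \frac{1}{11}\right) 80 = \left(- \frac{17}{22}\right) 80 = - \frac{680}{11}$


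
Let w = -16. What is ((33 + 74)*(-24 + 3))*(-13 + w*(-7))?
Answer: -222453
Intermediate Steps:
((33 + 74)*(-24 + 3))*(-13 + w*(-7)) = ((33 + 74)*(-24 + 3))*(-13 - 16*(-7)) = (107*(-21))*(-13 + 112) = -2247*99 = -222453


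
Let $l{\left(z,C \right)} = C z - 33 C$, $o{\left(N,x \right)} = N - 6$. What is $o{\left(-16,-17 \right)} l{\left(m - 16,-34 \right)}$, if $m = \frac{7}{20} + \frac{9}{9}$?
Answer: $- \frac{178211}{5} \approx -35642.0$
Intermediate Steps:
$m = \frac{27}{20}$ ($m = 7 \cdot \frac{1}{20} + 9 \cdot \frac{1}{9} = \frac{7}{20} + 1 = \frac{27}{20} \approx 1.35$)
$o{\left(N,x \right)} = -6 + N$ ($o{\left(N,x \right)} = N - 6 = -6 + N$)
$l{\left(z,C \right)} = - 33 C + C z$
$o{\left(-16,-17 \right)} l{\left(m - 16,-34 \right)} = \left(-6 - 16\right) \left(- 34 \left(-33 + \left(\frac{27}{20} - 16\right)\right)\right) = - 22 \left(- 34 \left(-33 - \frac{293}{20}\right)\right) = - 22 \left(\left(-34\right) \left(- \frac{953}{20}\right)\right) = \left(-22\right) \frac{16201}{10} = - \frac{178211}{5}$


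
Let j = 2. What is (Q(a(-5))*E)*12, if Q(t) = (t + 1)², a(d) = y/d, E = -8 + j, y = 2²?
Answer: -72/25 ≈ -2.8800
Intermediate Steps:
y = 4
E = -6 (E = -8 + 2 = -6)
a(d) = 4/d
Q(t) = (1 + t)²
(Q(a(-5))*E)*12 = ((1 + 4/(-5))²*(-6))*12 = ((1 + 4*(-⅕))²*(-6))*12 = ((1 - ⅘)²*(-6))*12 = ((⅕)²*(-6))*12 = ((1/25)*(-6))*12 = -6/25*12 = -72/25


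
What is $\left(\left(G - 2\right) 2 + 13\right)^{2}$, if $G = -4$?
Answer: $1$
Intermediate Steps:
$\left(\left(G - 2\right) 2 + 13\right)^{2} = \left(\left(-4 - 2\right) 2 + 13\right)^{2} = \left(\left(-6\right) 2 + 13\right)^{2} = \left(-12 + 13\right)^{2} = 1^{2} = 1$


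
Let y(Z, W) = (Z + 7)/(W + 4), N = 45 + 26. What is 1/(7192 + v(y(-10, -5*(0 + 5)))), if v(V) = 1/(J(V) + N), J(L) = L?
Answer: 498/3581623 ≈ 0.00013904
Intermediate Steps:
N = 71
y(Z, W) = (7 + Z)/(4 + W)
v(V) = 1/(71 + V) (v(V) = 1/(V + 71) = 1/(71 + V))
1/(7192 + v(y(-10, -5*(0 + 5)))) = 1/(7192 + 1/(71 + (7 - 10)/(4 - 5*(0 + 5)))) = 1/(7192 + 1/(71 - 3/(4 - 5*5))) = 1/(7192 + 1/(71 - 3/(4 - 25))) = 1/(7192 + 1/(71 - 3/(-21))) = 1/(7192 + 1/(71 - 1/21*(-3))) = 1/(7192 + 1/(71 + ⅐)) = 1/(7192 + 1/(498/7)) = 1/(7192 + 7/498) = 1/(3581623/498) = 498/3581623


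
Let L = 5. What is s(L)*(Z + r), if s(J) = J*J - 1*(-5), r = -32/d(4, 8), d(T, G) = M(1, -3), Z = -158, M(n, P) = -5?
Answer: -4548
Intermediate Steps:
d(T, G) = -5
r = 32/5 (r = -32/(-5) = -32*(-⅕) = 32/5 ≈ 6.4000)
s(J) = 5 + J² (s(J) = J² + 5 = 5 + J²)
s(L)*(Z + r) = (5 + 5²)*(-158 + 32/5) = (5 + 25)*(-758/5) = 30*(-758/5) = -4548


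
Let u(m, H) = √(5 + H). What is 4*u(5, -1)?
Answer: 8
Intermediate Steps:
4*u(5, -1) = 4*√(5 - 1) = 4*√4 = 4*2 = 8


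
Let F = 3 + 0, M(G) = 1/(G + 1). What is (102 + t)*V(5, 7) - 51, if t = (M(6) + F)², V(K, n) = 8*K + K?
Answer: 244191/49 ≈ 4983.5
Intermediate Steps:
V(K, n) = 9*K
M(G) = 1/(1 + G)
F = 3
t = 484/49 (t = (1/(1 + 6) + 3)² = (1/7 + 3)² = (⅐ + 3)² = (22/7)² = 484/49 ≈ 9.8775)
(102 + t)*V(5, 7) - 51 = (102 + 484/49)*(9*5) - 51 = (5482/49)*45 - 51 = 246690/49 - 51 = 244191/49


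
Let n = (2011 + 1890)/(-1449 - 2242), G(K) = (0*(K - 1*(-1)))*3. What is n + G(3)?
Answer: -3901/3691 ≈ -1.0569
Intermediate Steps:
G(K) = 0 (G(K) = (0*(K + 1))*3 = (0*(1 + K))*3 = 0*3 = 0)
n = -3901/3691 (n = 3901/(-3691) = 3901*(-1/3691) = -3901/3691 ≈ -1.0569)
n + G(3) = -3901/3691 + 0 = -3901/3691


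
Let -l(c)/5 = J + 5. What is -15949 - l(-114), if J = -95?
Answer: -16399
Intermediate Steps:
l(c) = 450 (l(c) = -5*(-95 + 5) = -5*(-90) = 450)
-15949 - l(-114) = -15949 - 1*450 = -15949 - 450 = -16399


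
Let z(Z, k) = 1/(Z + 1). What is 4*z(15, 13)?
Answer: ¼ ≈ 0.25000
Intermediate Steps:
z(Z, k) = 1/(1 + Z)
4*z(15, 13) = 4/(1 + 15) = 4/16 = 4*(1/16) = ¼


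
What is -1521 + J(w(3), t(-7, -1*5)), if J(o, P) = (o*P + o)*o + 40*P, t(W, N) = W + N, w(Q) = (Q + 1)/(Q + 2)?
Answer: -50201/25 ≈ -2008.0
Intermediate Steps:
w(Q) = (1 + Q)/(2 + Q)
t(W, N) = N + W
J(o, P) = 40*P + o*(o + P*o) (J(o, P) = (P*o + o)*o + 40*P = (o + P*o)*o + 40*P = o*(o + P*o) + 40*P = 40*P + o*(o + P*o))
-1521 + J(w(3), t(-7, -1*5)) = -1521 + (((1 + 3)/(2 + 3))² + 40*(-1*5 - 7) + (-1*5 - 7)*((1 + 3)/(2 + 3))²) = -1521 + ((4/5)² + 40*(-5 - 7) + (-5 - 7)*(4/5)²) = -1521 + (((⅕)*4)² + 40*(-12) - 12*((⅕)*4)²) = -1521 + ((⅘)² - 480 - 12*(⅘)²) = -1521 + (16/25 - 480 - 12*16/25) = -1521 + (16/25 - 480 - 192/25) = -1521 - 12176/25 = -50201/25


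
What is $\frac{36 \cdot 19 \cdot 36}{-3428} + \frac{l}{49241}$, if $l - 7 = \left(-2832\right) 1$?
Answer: $- \frac{305548621}{42199537} \approx -7.2406$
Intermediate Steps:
$l = -2825$ ($l = 7 - 2832 = -2825$)
$\frac{36 \cdot 19 \cdot 36}{-3428} + \frac{l}{49241} = \frac{36 \cdot 19 \cdot 36}{-3428} - \frac{2825}{49241} = 684 \cdot 36 \left(- \frac{1}{3428}\right) - \frac{2825}{49241} = 24624 \left(- \frac{1}{3428}\right) - \frac{2825}{49241} = - \frac{6156}{857} - \frac{2825}{49241} = - \frac{305548621}{42199537}$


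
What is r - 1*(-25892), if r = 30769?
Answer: 56661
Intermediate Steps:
r - 1*(-25892) = 30769 - 1*(-25892) = 30769 + 25892 = 56661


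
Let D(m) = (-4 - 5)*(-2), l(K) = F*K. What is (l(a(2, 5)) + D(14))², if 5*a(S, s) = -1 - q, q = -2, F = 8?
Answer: 9604/25 ≈ 384.16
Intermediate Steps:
a(S, s) = ⅕ (a(S, s) = (-1 - 1*(-2))/5 = (-1 + 2)/5 = (⅕)*1 = ⅕)
l(K) = 8*K
D(m) = 18 (D(m) = -9*(-2) = 18)
(l(a(2, 5)) + D(14))² = (8*(⅕) + 18)² = (8/5 + 18)² = (98/5)² = 9604/25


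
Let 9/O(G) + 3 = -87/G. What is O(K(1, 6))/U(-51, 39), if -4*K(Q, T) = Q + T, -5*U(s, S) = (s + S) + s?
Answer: 5/327 ≈ 0.015291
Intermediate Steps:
U(s, S) = -2*s/5 - S/5 (U(s, S) = -((s + S) + s)/5 = -((S + s) + s)/5 = -(S + 2*s)/5 = -2*s/5 - S/5)
K(Q, T) = -Q/4 - T/4 (K(Q, T) = -(Q + T)/4 = -Q/4 - T/4)
O(G) = 9/(-3 - 87/G)
O(K(1, 6))/U(-51, 39) = (-3*(-1/4*1 - 1/4*6)/(29 + (-1/4*1 - 1/4*6)))/(-2/5*(-51) - 1/5*39) = (-3*(-1/4 - 3/2)/(29 + (-1/4 - 3/2)))/(102/5 - 39/5) = (-3*(-7/4)/(29 - 7/4))/(63/5) = -3*(-7/4)/109/4*(5/63) = -3*(-7/4)*4/109*(5/63) = (21/109)*(5/63) = 5/327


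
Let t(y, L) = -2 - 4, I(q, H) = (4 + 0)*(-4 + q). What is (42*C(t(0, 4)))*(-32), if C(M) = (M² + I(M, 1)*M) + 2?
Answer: -373632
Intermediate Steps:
I(q, H) = -16 + 4*q (I(q, H) = 4*(-4 + q) = -16 + 4*q)
t(y, L) = -6
C(M) = 2 + M² + M*(-16 + 4*M) (C(M) = (M² + (-16 + 4*M)*M) + 2 = (M² + M*(-16 + 4*M)) + 2 = 2 + M² + M*(-16 + 4*M))
(42*C(t(0, 4)))*(-32) = (42*(2 - 16*(-6) + 5*(-6)²))*(-32) = (42*(2 + 96 + 5*36))*(-32) = (42*(2 + 96 + 180))*(-32) = (42*278)*(-32) = 11676*(-32) = -373632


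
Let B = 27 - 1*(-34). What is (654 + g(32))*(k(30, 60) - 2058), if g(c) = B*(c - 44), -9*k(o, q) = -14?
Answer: 481208/3 ≈ 1.6040e+5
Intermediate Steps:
B = 61 (B = 27 + 34 = 61)
k(o, q) = 14/9 (k(o, q) = -⅑*(-14) = 14/9)
g(c) = -2684 + 61*c (g(c) = 61*(c - 44) = 61*(-44 + c) = -2684 + 61*c)
(654 + g(32))*(k(30, 60) - 2058) = (654 + (-2684 + 61*32))*(14/9 - 2058) = (654 + (-2684 + 1952))*(-18508/9) = (654 - 732)*(-18508/9) = -78*(-18508/9) = 481208/3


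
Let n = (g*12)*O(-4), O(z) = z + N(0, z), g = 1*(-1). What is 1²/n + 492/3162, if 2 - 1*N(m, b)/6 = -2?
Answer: 19153/126480 ≈ 0.15143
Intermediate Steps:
N(m, b) = 24 (N(m, b) = 12 - 6*(-2) = 12 + 12 = 24)
g = -1
O(z) = 24 + z (O(z) = z + 24 = 24 + z)
n = -240 (n = (-1*12)*(24 - 4) = -12*20 = -240)
1²/n + 492/3162 = 1²/(-240) + 492/3162 = 1*(-1/240) + 492*(1/3162) = -1/240 + 82/527 = 19153/126480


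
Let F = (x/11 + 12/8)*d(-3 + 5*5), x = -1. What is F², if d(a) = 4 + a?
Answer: 162409/121 ≈ 1342.2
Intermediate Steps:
F = 403/11 (F = (-1/11 + 12/8)*(4 + (-3 + 5*5)) = (-1*1/11 + 12*(⅛))*(4 + (-3 + 25)) = (-1/11 + 3/2)*(4 + 22) = (31/22)*26 = 403/11 ≈ 36.636)
F² = (403/11)² = 162409/121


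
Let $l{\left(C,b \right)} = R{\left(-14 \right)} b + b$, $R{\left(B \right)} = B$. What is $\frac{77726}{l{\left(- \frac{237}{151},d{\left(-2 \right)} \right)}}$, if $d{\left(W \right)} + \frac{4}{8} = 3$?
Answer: $- \frac{155452}{65} \approx -2391.6$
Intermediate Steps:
$d{\left(W \right)} = \frac{5}{2}$ ($d{\left(W \right)} = - \frac{1}{2} + 3 = \frac{5}{2}$)
$l{\left(C,b \right)} = - 13 b$ ($l{\left(C,b \right)} = - 14 b + b = - 13 b$)
$\frac{77726}{l{\left(- \frac{237}{151},d{\left(-2 \right)} \right)}} = \frac{77726}{\left(-13\right) \frac{5}{2}} = \frac{77726}{- \frac{65}{2}} = 77726 \left(- \frac{2}{65}\right) = - \frac{155452}{65}$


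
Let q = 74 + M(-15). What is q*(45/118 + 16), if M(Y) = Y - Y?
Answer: 71521/59 ≈ 1212.2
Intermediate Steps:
M(Y) = 0
q = 74 (q = 74 + 0 = 74)
q*(45/118 + 16) = 74*(45/118 + 16) = 74*(1933/118) = 71521/59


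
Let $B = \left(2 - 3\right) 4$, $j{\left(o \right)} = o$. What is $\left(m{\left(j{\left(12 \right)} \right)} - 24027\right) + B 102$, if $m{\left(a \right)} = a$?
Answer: $-24423$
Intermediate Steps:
$B = -4$ ($B = \left(-1\right) 4 = -4$)
$\left(m{\left(j{\left(12 \right)} \right)} - 24027\right) + B 102 = \left(12 - 24027\right) - 408 = -24015 - 408 = -24423$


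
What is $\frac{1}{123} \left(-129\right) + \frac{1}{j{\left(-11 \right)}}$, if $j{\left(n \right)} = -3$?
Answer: $- \frac{170}{123} \approx -1.3821$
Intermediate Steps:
$\frac{1}{123} \left(-129\right) + \frac{1}{j{\left(-11 \right)}} = \frac{1}{123} \left(-129\right) + \frac{1}{-3} = \frac{1}{123} \left(-129\right) - \frac{1}{3} = - \frac{43}{41} - \frac{1}{3} = - \frac{170}{123}$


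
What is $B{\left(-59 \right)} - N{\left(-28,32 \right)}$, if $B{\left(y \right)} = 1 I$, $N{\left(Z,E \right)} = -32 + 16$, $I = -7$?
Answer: $9$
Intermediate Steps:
$N{\left(Z,E \right)} = -16$
$B{\left(y \right)} = -7$ ($B{\left(y \right)} = 1 \left(-7\right) = -7$)
$B{\left(-59 \right)} - N{\left(-28,32 \right)} = -7 - -16 = -7 + 16 = 9$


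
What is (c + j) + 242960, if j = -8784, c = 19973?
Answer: 254149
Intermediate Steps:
(c + j) + 242960 = (19973 - 8784) + 242960 = 11189 + 242960 = 254149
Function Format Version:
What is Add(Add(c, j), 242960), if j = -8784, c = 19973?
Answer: 254149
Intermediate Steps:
Add(Add(c, j), 242960) = Add(Add(19973, -8784), 242960) = Add(11189, 242960) = 254149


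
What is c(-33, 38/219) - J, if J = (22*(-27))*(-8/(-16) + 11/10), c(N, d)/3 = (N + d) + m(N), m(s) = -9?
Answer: 301096/365 ≈ 824.92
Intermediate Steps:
c(N, d) = -27 + 3*N + 3*d (c(N, d) = 3*((N + d) - 9) = 3*(-9 + N + d) = -27 + 3*N + 3*d)
J = -4752/5 (J = -594*(-8*(-1/16) + 11*(⅒)) = -594*(½ + 11/10) = -594*8/5 = -4752/5 ≈ -950.40)
c(-33, 38/219) - J = (-27 + 3*(-33) + 3*(38/219)) - 1*(-4752/5) = (-27 - 99 + 3*(38*(1/219))) + 4752/5 = (-27 - 99 + 3*(38/219)) + 4752/5 = (-27 - 99 + 38/73) + 4752/5 = -9160/73 + 4752/5 = 301096/365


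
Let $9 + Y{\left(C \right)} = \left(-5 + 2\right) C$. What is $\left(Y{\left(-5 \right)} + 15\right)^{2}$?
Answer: $441$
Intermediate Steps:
$Y{\left(C \right)} = -9 - 3 C$ ($Y{\left(C \right)} = -9 + \left(-5 + 2\right) C = -9 - 3 C$)
$\left(Y{\left(-5 \right)} + 15\right)^{2} = \left(\left(-9 - -15\right) + 15\right)^{2} = \left(\left(-9 + 15\right) + 15\right)^{2} = \left(6 + 15\right)^{2} = 21^{2} = 441$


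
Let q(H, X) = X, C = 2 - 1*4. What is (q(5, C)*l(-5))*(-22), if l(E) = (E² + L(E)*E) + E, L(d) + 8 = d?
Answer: 3740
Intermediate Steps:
C = -2 (C = 2 - 4 = -2)
L(d) = -8 + d
l(E) = E + E² + E*(-8 + E) (l(E) = (E² + (-8 + E)*E) + E = (E² + E*(-8 + E)) + E = E + E² + E*(-8 + E))
(q(5, C)*l(-5))*(-22) = -(-10)*(-7 + 2*(-5))*(-22) = -(-10)*(-7 - 10)*(-22) = -(-10)*(-17)*(-22) = -2*85*(-22) = -170*(-22) = 3740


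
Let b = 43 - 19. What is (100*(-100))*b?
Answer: -240000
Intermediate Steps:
b = 24
(100*(-100))*b = (100*(-100))*24 = -10000*24 = -240000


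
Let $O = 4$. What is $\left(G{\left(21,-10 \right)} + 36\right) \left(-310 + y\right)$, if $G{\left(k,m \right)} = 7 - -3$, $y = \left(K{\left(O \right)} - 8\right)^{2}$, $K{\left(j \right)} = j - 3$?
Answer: $-12006$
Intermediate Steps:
$K{\left(j \right)} = -3 + j$
$y = 49$ ($y = \left(\left(-3 + 4\right) - 8\right)^{2} = \left(1 - 8\right)^{2} = \left(-7\right)^{2} = 49$)
$G{\left(k,m \right)} = 10$ ($G{\left(k,m \right)} = 7 + 3 = 10$)
$\left(G{\left(21,-10 \right)} + 36\right) \left(-310 + y\right) = \left(10 + 36\right) \left(-310 + 49\right) = 46 \left(-261\right) = -12006$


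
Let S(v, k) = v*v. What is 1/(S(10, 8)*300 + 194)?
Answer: 1/30194 ≈ 3.3119e-5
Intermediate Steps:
S(v, k) = v**2
1/(S(10, 8)*300 + 194) = 1/(10**2*300 + 194) = 1/(100*300 + 194) = 1/(30000 + 194) = 1/30194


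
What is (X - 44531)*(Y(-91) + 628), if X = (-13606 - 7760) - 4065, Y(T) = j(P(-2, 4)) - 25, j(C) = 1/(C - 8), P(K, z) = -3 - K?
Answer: -379613812/9 ≈ -4.2179e+7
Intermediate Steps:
j(C) = 1/(-8 + C)
Y(T) = -226/9 (Y(T) = 1/(-8 + (-3 - 1*(-2))) - 25 = 1/(-8 + (-3 + 2)) - 25 = 1/(-8 - 1) - 25 = 1/(-9) - 25 = -1/9 - 25 = -226/9)
X = -25431 (X = -21366 - 4065 = -25431)
(X - 44531)*(Y(-91) + 628) = (-25431 - 44531)*(-226/9 + 628) = -69962*5426/9 = -379613812/9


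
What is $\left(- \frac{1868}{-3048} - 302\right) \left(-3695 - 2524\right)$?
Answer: $\frac{476078961}{254} \approx 1.8743 \cdot 10^{6}$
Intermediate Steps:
$\left(- \frac{1868}{-3048} - 302\right) \left(-3695 - 2524\right) = \left(\left(-1868\right) \left(- \frac{1}{3048}\right) - 302\right) \left(-6219\right) = \left(\frac{467}{762} - 302\right) \left(-6219\right) = \left(- \frac{229657}{762}\right) \left(-6219\right) = \frac{476078961}{254}$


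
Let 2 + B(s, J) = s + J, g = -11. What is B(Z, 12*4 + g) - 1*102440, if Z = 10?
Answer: -102395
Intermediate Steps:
B(s, J) = -2 + J + s (B(s, J) = -2 + (s + J) = -2 + (J + s) = -2 + J + s)
B(Z, 12*4 + g) - 1*102440 = (-2 + (12*4 - 11) + 10) - 1*102440 = (-2 + (48 - 11) + 10) - 102440 = (-2 + 37 + 10) - 102440 = 45 - 102440 = -102395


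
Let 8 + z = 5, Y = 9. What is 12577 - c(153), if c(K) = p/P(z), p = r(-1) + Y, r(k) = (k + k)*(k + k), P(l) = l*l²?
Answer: 339592/27 ≈ 12577.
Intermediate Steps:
z = -3 (z = -8 + 5 = -3)
P(l) = l³
r(k) = 4*k² (r(k) = (2*k)*(2*k) = 4*k²)
p = 13 (p = 4*(-1)² + 9 = 4*1 + 9 = 4 + 9 = 13)
c(K) = -13/27 (c(K) = 13/((-3)³) = 13/(-27) = 13*(-1/27) = -13/27)
12577 - c(153) = 12577 - 1*(-13/27) = 12577 + 13/27 = 339592/27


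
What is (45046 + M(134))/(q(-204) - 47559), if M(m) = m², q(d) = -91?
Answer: -31501/23825 ≈ -1.3222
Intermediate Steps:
(45046 + M(134))/(q(-204) - 47559) = (45046 + 134²)/(-91 - 47559) = (45046 + 17956)/(-47650) = 63002*(-1/47650) = -31501/23825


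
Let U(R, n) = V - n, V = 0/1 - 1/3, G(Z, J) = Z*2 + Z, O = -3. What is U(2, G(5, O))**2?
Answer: 2116/9 ≈ 235.11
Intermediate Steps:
G(Z, J) = 3*Z (G(Z, J) = 2*Z + Z = 3*Z)
V = -1/3 (V = 0*1 - 1*1/3 = 0 - 1/3 = -1/3 ≈ -0.33333)
U(R, n) = -1/3 - n
U(2, G(5, O))**2 = (-1/3 - 3*5)**2 = (-1/3 - 1*15)**2 = (-1/3 - 15)**2 = (-46/3)**2 = 2116/9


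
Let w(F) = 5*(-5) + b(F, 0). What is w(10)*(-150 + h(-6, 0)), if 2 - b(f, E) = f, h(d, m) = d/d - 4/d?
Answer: 4895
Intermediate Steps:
h(d, m) = 1 - 4/d
b(f, E) = 2 - f
w(F) = -23 - F (w(F) = 5*(-5) + (2 - F) = -25 + (2 - F) = -23 - F)
w(10)*(-150 + h(-6, 0)) = (-23 - 1*10)*(-150 + (-4 - 6)/(-6)) = (-23 - 10)*(-150 - 1/6*(-10)) = -33*(-150 + 5/3) = -33*(-445/3) = 4895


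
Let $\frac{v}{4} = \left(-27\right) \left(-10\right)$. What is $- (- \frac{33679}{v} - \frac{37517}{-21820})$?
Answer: $\frac{34717871}{1178280} \approx 29.465$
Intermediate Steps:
$v = 1080$ ($v = 4 \left(\left(-27\right) \left(-10\right)\right) = 4 \cdot 270 = 1080$)
$- (- \frac{33679}{v} - \frac{37517}{-21820}) = - (- \frac{33679}{1080} - \frac{37517}{-21820}) = - (\left(-33679\right) \frac{1}{1080} - - \frac{37517}{21820}) = - (- \frac{33679}{1080} + \frac{37517}{21820}) = \left(-1\right) \left(- \frac{34717871}{1178280}\right) = \frac{34717871}{1178280}$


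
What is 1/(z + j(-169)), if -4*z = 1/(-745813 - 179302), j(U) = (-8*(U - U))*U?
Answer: 3700460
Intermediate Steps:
j(U) = 0 (j(U) = (-8*0)*U = 0*U = 0)
z = 1/3700460 (z = -1/(4*(-745813 - 179302)) = -¼/(-925115) = -¼*(-1/925115) = 1/3700460 ≈ 2.7024e-7)
1/(z + j(-169)) = 1/(1/3700460 + 0) = 1/(1/3700460) = 3700460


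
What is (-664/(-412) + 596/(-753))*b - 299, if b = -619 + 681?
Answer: -19246321/77559 ≈ -248.15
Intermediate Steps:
b = 62
(-664/(-412) + 596/(-753))*b - 299 = (-664/(-412) + 596/(-753))*62 - 299 = (-664*(-1/412) + 596*(-1/753))*62 - 299 = (166/103 - 596/753)*62 - 299 = (63610/77559)*62 - 299 = 3943820/77559 - 299 = -19246321/77559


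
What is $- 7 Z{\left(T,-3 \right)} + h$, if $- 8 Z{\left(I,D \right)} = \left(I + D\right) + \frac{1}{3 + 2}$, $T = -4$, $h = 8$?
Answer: $\frac{41}{20} \approx 2.05$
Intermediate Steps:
$Z{\left(I,D \right)} = - \frac{1}{40} - \frac{D}{8} - \frac{I}{8}$ ($Z{\left(I,D \right)} = - \frac{\left(I + D\right) + \frac{1}{3 + 2}}{8} = - \frac{\left(D + I\right) + \frac{1}{5}}{8} = - \frac{\frac{1}{5} + D + I}{8} = - \frac{1}{40} - \frac{D}{8} - \frac{I}{8}$)
$- 7 Z{\left(T,-3 \right)} + h = - 7 \left(- \frac{1}{40} - - \frac{3}{8} - - \frac{1}{2}\right) + 8 = - 7 \left(- \frac{1}{40} + \frac{3}{8} + \frac{1}{2}\right) + 8 = \left(-7\right) \frac{17}{20} + 8 = - \frac{119}{20} + 8 = \frac{41}{20}$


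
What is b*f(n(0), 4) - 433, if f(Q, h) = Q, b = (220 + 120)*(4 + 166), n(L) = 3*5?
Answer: 866567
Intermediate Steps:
n(L) = 15
b = 57800 (b = 340*170 = 57800)
b*f(n(0), 4) - 433 = 57800*15 - 433 = 867000 - 433 = 866567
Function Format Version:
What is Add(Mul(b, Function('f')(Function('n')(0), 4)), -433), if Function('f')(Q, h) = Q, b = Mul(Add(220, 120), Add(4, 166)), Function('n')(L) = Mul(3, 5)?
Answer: 866567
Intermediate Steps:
Function('n')(L) = 15
b = 57800 (b = Mul(340, 170) = 57800)
Add(Mul(b, Function('f')(Function('n')(0), 4)), -433) = Add(Mul(57800, 15), -433) = Add(867000, -433) = 866567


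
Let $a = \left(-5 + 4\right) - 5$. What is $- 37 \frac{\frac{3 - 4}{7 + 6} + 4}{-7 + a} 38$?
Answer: $\frac{71706}{169} \approx 424.3$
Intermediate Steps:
$a = -6$ ($a = -1 - 5 = -6$)
$- 37 \frac{\frac{3 - 4}{7 + 6} + 4}{-7 + a} 38 = - 37 \frac{\frac{3 - 4}{7 + 6} + 4}{-7 - 6} \cdot 38 = - 37 \frac{- \frac{1}{13} + 4}{-13} \cdot 38 = - 37 \left(\left(-1\right) \frac{1}{13} + 4\right) \left(- \frac{1}{13}\right) 38 = - 37 \left(- \frac{1}{13} + 4\right) \left(- \frac{1}{13}\right) 38 = - 37 \cdot \frac{51}{13} \left(- \frac{1}{13}\right) 38 = \left(-37\right) \left(- \frac{51}{169}\right) 38 = \frac{1887}{169} \cdot 38 = \frac{71706}{169}$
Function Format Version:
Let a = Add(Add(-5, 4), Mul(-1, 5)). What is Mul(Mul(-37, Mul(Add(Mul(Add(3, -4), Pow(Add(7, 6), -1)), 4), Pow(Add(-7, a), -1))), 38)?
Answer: Rational(71706, 169) ≈ 424.30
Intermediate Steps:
a = -6 (a = Add(-1, -5) = -6)
Mul(Mul(-37, Mul(Add(Mul(Add(3, -4), Pow(Add(7, 6), -1)), 4), Pow(Add(-7, a), -1))), 38) = Mul(Mul(-37, Mul(Add(Mul(Add(3, -4), Pow(Add(7, 6), -1)), 4), Pow(Add(-7, -6), -1))), 38) = Mul(Mul(-37, Mul(Add(Mul(-1, Pow(13, -1)), 4), Pow(-13, -1))), 38) = Mul(Mul(-37, Mul(Add(Mul(-1, Rational(1, 13)), 4), Rational(-1, 13))), 38) = Mul(Mul(-37, Mul(Add(Rational(-1, 13), 4), Rational(-1, 13))), 38) = Mul(Mul(-37, Mul(Rational(51, 13), Rational(-1, 13))), 38) = Mul(Mul(-37, Rational(-51, 169)), 38) = Mul(Rational(1887, 169), 38) = Rational(71706, 169)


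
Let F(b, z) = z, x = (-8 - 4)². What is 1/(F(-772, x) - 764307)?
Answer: -1/764163 ≈ -1.3086e-6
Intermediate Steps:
x = 144 (x = (-12)² = 144)
1/(F(-772, x) - 764307) = 1/(144 - 764307) = 1/(-764163) = -1/764163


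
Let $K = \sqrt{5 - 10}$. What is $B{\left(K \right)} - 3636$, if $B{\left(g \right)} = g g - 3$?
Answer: $-3644$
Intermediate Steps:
$K = i \sqrt{5}$ ($K = \sqrt{5 - 10} = \sqrt{-5} = i \sqrt{5} \approx 2.2361 i$)
$B{\left(g \right)} = -3 + g^{2}$ ($B{\left(g \right)} = g^{2} - 3 = -3 + g^{2}$)
$B{\left(K \right)} - 3636 = \left(-3 + \left(i \sqrt{5}\right)^{2}\right) - 3636 = \left(-3 - 5\right) - 3636 = -8 - 3636 = -3644$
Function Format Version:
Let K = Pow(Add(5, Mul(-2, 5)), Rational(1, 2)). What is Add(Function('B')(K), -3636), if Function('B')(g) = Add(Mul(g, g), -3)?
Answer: -3644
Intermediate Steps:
K = Mul(I, Pow(5, Rational(1, 2))) (K = Pow(Add(5, -10), Rational(1, 2)) = Pow(-5, Rational(1, 2)) = Mul(I, Pow(5, Rational(1, 2))) ≈ Mul(2.2361, I))
Function('B')(g) = Add(-3, Pow(g, 2)) (Function('B')(g) = Add(Pow(g, 2), -3) = Add(-3, Pow(g, 2)))
Add(Function('B')(K), -3636) = Add(Add(-3, Pow(Mul(I, Pow(5, Rational(1, 2))), 2)), -3636) = Add(Add(-3, -5), -3636) = Add(-8, -3636) = -3644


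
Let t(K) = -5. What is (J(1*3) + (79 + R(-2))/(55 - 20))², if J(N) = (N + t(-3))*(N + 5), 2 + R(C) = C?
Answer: 9409/49 ≈ 192.02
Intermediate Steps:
R(C) = -2 + C
J(N) = (-5 + N)*(5 + N) (J(N) = (N - 5)*(N + 5) = (-5 + N)*(5 + N))
(J(1*3) + (79 + R(-2))/(55 - 20))² = ((-25 + (1*3)²) + (79 + (-2 - 2))/(55 - 20))² = ((-25 + 3²) + (79 - 4)/35)² = ((-25 + 9) + 75*(1/35))² = (-16 + 15/7)² = (-97/7)² = 9409/49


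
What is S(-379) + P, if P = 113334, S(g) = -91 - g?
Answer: 113622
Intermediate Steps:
S(-379) + P = (-91 - 1*(-379)) + 113334 = (-91 + 379) + 113334 = 288 + 113334 = 113622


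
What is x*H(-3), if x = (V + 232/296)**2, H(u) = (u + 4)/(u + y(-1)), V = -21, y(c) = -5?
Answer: -69938/1369 ≈ -51.087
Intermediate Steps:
H(u) = (4 + u)/(-5 + u) (H(u) = (u + 4)/(u - 5) = (4 + u)/(-5 + u))
x = 559504/1369 (x = (-21 + 232/296)**2 = (-21 + 232*(1/296))**2 = (-21 + 29/37)**2 = (-748/37)**2 = 559504/1369 ≈ 408.70)
x*H(-3) = 559504*((4 - 3)/(-5 - 3))/1369 = 559504*(1/(-8))/1369 = 559504*(-1/8*1)/1369 = (559504/1369)*(-1/8) = -69938/1369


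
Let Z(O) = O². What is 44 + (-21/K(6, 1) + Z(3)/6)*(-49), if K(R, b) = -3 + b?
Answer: -544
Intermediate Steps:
44 + (-21/K(6, 1) + Z(3)/6)*(-49) = 44 + (-21/(-3 + 1) + 3²/6)*(-49) = 44 + (-21/(-2) + 9*(⅙))*(-49) = 44 + (-21*(-½) + 3/2)*(-49) = 44 + (21/2 + 3/2)*(-49) = 44 + 12*(-49) = 44 - 588 = -544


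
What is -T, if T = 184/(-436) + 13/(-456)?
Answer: 22393/49704 ≈ 0.45053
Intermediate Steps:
T = -22393/49704 (T = 184*(-1/436) + 13*(-1/456) = -46/109 - 13/456 = -22393/49704 ≈ -0.45053)
-T = -1*(-22393/49704) = 22393/49704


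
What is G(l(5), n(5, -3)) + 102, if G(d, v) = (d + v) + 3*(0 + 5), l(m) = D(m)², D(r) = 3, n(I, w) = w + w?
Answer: 120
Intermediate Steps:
n(I, w) = 2*w
l(m) = 9 (l(m) = 3² = 9)
G(d, v) = 15 + d + v (G(d, v) = (d + v) + 3*5 = (d + v) + 15 = 15 + d + v)
G(l(5), n(5, -3)) + 102 = (15 + 9 + 2*(-3)) + 102 = (15 + 9 - 6) + 102 = 18 + 102 = 120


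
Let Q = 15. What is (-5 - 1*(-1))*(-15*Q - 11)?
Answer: 944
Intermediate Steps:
(-5 - 1*(-1))*(-15*Q - 11) = (-5 - 1*(-1))*(-15*15 - 11) = (-5 + 1)*(-225 - 11) = -4*(-236) = 944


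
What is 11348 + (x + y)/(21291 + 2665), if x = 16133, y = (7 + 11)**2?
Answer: 271869145/23956 ≈ 11349.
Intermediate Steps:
y = 324 (y = 18**2 = 324)
11348 + (x + y)/(21291 + 2665) = 11348 + (16133 + 324)/(21291 + 2665) = 11348 + 16457/23956 = 271869145/23956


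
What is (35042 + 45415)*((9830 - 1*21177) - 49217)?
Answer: -4872797748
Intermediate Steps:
(35042 + 45415)*((9830 - 1*21177) - 49217) = 80457*((9830 - 21177) - 49217) = 80457*(-11347 - 49217) = 80457*(-60564) = -4872797748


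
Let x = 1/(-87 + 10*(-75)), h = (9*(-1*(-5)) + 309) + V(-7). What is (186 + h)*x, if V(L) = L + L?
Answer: -526/837 ≈ -0.62844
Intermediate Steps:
V(L) = 2*L
h = 340 (h = (9*(-1*(-5)) + 309) + 2*(-7) = (9*5 + 309) - 14 = (45 + 309) - 14 = 354 - 14 = 340)
x = -1/837 (x = 1/(-87 - 750) = 1/(-837) = -1/837 ≈ -0.0011947)
(186 + h)*x = (186 + 340)*(-1/837) = 526*(-1/837) = -526/837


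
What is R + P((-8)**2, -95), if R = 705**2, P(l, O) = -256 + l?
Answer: 496833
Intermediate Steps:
R = 497025
R + P((-8)**2, -95) = 497025 + (-256 + (-8)**2) = 497025 + (-256 + 64) = 497025 - 192 = 496833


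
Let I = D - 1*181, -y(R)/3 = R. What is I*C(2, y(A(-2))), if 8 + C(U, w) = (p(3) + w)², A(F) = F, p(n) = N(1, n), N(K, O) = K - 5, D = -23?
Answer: 816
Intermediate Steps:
N(K, O) = -5 + K
p(n) = -4 (p(n) = -5 + 1 = -4)
y(R) = -3*R
C(U, w) = -8 + (-4 + w)²
I = -204 (I = -23 - 1*181 = -23 - 181 = -204)
I*C(2, y(A(-2))) = -204*(-8 + (-4 - 3*(-2))²) = -204*(-8 + (-4 + 6)²) = -204*(-8 + 2²) = -204*(-8 + 4) = -204*(-4) = 816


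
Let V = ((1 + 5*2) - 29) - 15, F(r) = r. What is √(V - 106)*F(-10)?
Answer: -10*I*√139 ≈ -117.9*I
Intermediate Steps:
V = -33 (V = ((1 + 10) - 29) - 15 = (11 - 29) - 15 = -18 - 15 = -33)
√(V - 106)*F(-10) = √(-33 - 106)*(-10) = √(-139)*(-10) = (I*√139)*(-10) = -10*I*√139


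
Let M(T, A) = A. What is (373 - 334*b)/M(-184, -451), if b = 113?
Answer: 37369/451 ≈ 82.858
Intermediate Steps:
(373 - 334*b)/M(-184, -451) = (373 - 334*113)/(-451) = (373 - 37742)*(-1/451) = -37369*(-1/451) = 37369/451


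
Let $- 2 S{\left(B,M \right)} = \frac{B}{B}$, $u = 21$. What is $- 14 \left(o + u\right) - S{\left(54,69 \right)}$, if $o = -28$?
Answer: $\frac{197}{2} \approx 98.5$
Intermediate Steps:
$S{\left(B,M \right)} = - \frac{1}{2}$ ($S{\left(B,M \right)} = - \frac{B \frac{1}{B}}{2} = \left(- \frac{1}{2}\right) 1 = - \frac{1}{2}$)
$- 14 \left(o + u\right) - S{\left(54,69 \right)} = - 14 \left(-28 + 21\right) - - \frac{1}{2} = \left(-14\right) \left(-7\right) + \frac{1}{2} = 98 + \frac{1}{2} = \frac{197}{2}$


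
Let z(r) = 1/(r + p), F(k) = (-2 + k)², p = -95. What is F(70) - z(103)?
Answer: 36991/8 ≈ 4623.9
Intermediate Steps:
z(r) = 1/(-95 + r) (z(r) = 1/(r - 95) = 1/(-95 + r))
F(70) - z(103) = (-2 + 70)² - 1/(-95 + 103) = 68² - 1/8 = 4624 - 1*⅛ = 4624 - ⅛ = 36991/8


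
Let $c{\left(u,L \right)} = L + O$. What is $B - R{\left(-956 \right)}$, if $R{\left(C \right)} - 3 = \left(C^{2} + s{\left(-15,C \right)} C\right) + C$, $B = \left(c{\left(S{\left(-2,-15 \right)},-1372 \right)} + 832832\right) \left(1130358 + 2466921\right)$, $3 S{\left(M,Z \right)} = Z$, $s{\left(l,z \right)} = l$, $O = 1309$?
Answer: $2995701508228$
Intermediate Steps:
$S{\left(M,Z \right)} = \frac{Z}{3}$
$c{\left(u,L \right)} = 1309 + L$ ($c{\left(u,L \right)} = L + 1309 = 1309 + L$)
$B = 2995702435551$ ($B = \left(\left(1309 - 1372\right) + 832832\right) \left(1130358 + 2466921\right) = \left(-63 + 832832\right) 3597279 = 832769 \cdot 3597279 = 2995702435551$)
$R{\left(C \right)} = 3 + C^{2} - 14 C$ ($R{\left(C \right)} = 3 + \left(\left(C^{2} - 15 C\right) + C\right) = 3 + \left(C^{2} - 14 C\right) = 3 + C^{2} - 14 C$)
$B - R{\left(-956 \right)} = 2995702435551 - \left(3 + \left(-956\right)^{2} - -13384\right) = 2995702435551 - \left(3 + 913936 + 13384\right) = 2995702435551 - 927323 = 2995701508228$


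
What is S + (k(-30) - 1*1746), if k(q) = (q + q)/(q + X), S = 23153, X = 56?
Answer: 278261/13 ≈ 21405.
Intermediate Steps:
k(q) = 2*q/(56 + q) (k(q) = (q + q)/(q + 56) = (2*q)/(56 + q) = 2*q/(56 + q))
S + (k(-30) - 1*1746) = 23153 + (2*(-30)/(56 - 30) - 1*1746) = 23153 + (2*(-30)/26 - 1746) = 23153 + (2*(-30)*(1/26) - 1746) = 23153 + (-30/13 - 1746) = 23153 - 22728/13 = 278261/13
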